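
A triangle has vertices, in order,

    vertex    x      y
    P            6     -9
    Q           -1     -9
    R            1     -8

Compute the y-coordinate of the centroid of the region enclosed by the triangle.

Apply the shoelace (surveyor's) formula. First the cross-terms c_i = x_i·y_{i+1} − x_{i+1}·y_i:
  -63, 17, 39  ⇒  2A = -7, A = -3.5.
Then Σ (y_i + y_{i+1})·c_i = 182, so ȳ = 182 / (6·(-3.5)) = -26/3.

-26/3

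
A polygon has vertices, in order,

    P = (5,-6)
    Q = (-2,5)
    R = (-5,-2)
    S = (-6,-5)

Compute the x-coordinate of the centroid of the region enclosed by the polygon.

-92/87

Apply Gauss's area formula. First the cross-terms c_i = x_i·y_{i+1} − x_{i+1}·y_i:
  13, 29, 13, 61  ⇒  2A = 116, A = 58.
Then Σ (x_i + x_{i+1})·c_i = -368, so x̄ = -368 / (6·58) = -92/87.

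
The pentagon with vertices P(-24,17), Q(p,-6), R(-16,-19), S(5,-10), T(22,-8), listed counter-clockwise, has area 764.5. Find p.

The doubled signed area Σ (x_i y_{i+1} − x_{i+1} y_i) is linear in p.
With p=0 it equals 665; the coefficient of p is -36 (from the two edges through Q).
So -36·p + 665 = 2·764.5 = 1529 ⇒ p = -24.

-24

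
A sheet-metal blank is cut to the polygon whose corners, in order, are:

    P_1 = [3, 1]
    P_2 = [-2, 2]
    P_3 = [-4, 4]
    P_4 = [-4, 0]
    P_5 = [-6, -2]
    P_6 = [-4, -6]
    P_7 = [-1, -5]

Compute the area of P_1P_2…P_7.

44

Apply the shoelace (surveyor's) formula: 2A = Σ (x_i·y_{i+1} − x_{i+1}·y_i), indices taken mod 7.
Cross-terms: 8, 0, 16, 8, 28, 14, 14  ⇒  Σ = 88
Area = |Σ|/2 = 44.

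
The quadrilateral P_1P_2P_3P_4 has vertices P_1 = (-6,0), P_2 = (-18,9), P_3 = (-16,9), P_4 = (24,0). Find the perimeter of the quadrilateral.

88

|P_1P_2| = √((-12)² + (9)²) = √225 = 15
|P_2P_3| = √((2)² + (0)²) = √4 = 2
|P_3P_4| = √((40)² + (-9)²) = √1681 = 41
|P_4P_1| = √((-30)² + (0)²) = √900 = 30
Perimeter = 15 + 2 + 41 + 30 = 88.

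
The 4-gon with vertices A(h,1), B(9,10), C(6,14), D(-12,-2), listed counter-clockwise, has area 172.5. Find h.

The doubled signed area Σ (x_i y_{i+1} − x_{i+1} y_i) is linear in h.
With h=0 it equals 201; the coefficient of h is 12 (from the two edges through A).
So 12·h + 201 = 2·172.5 = 345 ⇒ h = 12.

12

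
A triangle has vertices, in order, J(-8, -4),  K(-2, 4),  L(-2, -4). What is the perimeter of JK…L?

|JK| = √((6)² + (8)²) = √100 = 10
|KL| = √((0)² + (-8)²) = √64 = 8
|LJ| = √((-6)² + (0)²) = √36 = 6
Perimeter = 10 + 8 + 6 = 24.

24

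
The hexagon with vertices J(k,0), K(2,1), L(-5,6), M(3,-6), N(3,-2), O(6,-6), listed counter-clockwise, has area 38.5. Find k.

6

The doubled signed area Σ (x_i y_{i+1} − x_{i+1} y_i) is linear in k.
With k=0 it equals 35; the coefficient of k is 7 (from the two edges through J).
So 7·k + 35 = 2·38.5 = 77 ⇒ k = 6.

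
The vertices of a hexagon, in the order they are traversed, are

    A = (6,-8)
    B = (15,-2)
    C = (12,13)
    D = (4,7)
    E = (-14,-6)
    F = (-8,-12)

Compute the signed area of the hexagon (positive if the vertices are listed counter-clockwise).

Apply the surveyor's formula: 2A = Σ (x_i·y_{i+1} − x_{i+1}·y_i), indices taken mod 6.
Σ = (108) + (219) + (32) + (74) + (120) + (136) = 689
Signed area = Σ/2 = 344.5 (positive ⇒ counter-clockwise traversal).

344.5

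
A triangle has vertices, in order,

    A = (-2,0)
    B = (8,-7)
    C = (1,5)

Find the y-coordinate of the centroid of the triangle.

-2/3

Apply Gauss's area formula. First the cross-terms c_i = x_i·y_{i+1} − x_{i+1}·y_i:
  14, 47, 10  ⇒  2A = 71, A = 35.5.
Then Σ (y_i + y_{i+1})·c_i = -142, so ȳ = -142 / (6·35.5) = -2/3.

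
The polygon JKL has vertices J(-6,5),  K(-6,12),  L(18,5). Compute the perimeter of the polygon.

56

|JK| = √((0)² + (7)²) = √49 = 7
|KL| = √((24)² + (-7)²) = √625 = 25
|LJ| = √((-24)² + (0)²) = √576 = 24
Perimeter = 7 + 25 + 24 = 56.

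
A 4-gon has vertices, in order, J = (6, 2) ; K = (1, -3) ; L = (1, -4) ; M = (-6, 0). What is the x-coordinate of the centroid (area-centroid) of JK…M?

22/171

Apply the shoelace formula. First the cross-terms c_i = x_i·y_{i+1} − x_{i+1}·y_i:
  -20, -1, -24, -12  ⇒  2A = -57, A = -28.5.
Then Σ (x_i + x_{i+1})·c_i = -22, so x̄ = -22 / (6·(-28.5)) = 22/171.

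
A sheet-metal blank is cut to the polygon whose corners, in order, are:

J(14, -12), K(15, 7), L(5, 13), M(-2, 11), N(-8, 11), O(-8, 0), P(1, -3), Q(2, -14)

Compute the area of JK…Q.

Cross-terms: 278, 160, 81, 66, 88, 24, -8, 172  ⇒  Σ = 861
Area = |Σ|/2 = 430.5.

430.5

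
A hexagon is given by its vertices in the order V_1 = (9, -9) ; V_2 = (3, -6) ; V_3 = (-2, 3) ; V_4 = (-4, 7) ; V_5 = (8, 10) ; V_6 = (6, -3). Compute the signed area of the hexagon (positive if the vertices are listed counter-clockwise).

Apply the shoelace formula: 2A = Σ (x_i·y_{i+1} − x_{i+1}·y_i), indices taken mod 6.
Σ = (-27) + (-3) + (-2) + (-96) + (-84) + (-27) = -239
Signed area = Σ/2 = -119.5 (negative ⇒ clockwise traversal).

-119.5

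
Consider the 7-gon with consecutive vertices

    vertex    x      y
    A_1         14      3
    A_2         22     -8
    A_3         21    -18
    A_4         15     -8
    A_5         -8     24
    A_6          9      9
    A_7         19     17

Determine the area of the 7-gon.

247.5

Apply the shoelace (surveyor's) formula: 2A = Σ (x_i·y_{i+1} − x_{i+1}·y_i), indices taken mod 7.
Cross-terms: -178, -228, 102, 296, -288, -18, -181  ⇒  Σ = -495
Area = |Σ|/2 = 247.5.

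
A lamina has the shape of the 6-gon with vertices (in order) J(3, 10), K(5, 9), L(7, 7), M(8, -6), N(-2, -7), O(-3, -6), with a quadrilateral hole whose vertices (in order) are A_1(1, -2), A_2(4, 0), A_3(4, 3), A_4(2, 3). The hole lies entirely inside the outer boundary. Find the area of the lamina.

109.5

Outer boundary:
Apply the shoelace formula: 2A = Σ (x_i·y_{i+1} − x_{i+1}·y_i), indices taken mod 6.
Σ = (-23) + (-28) + (-98) + (-68) + (-9) + (-12) = -238
Area = |Σ|/2 = 119.
Hole:
Apply the shoelace (surveyor's) formula: 2A = Σ (x_i·y_{i+1} − x_{i+1}·y_i), indices taken mod 4.
Σ = (8) + (12) + (6) + (-7) = 19
Area = |Σ|/2 = 9.5.
Net area = 119 − 9.5 = 109.5.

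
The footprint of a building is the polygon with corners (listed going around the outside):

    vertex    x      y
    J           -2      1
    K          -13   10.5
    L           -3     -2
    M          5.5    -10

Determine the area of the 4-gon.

38

Apply Gauss's area formula: 2A = Σ (x_i·y_{i+1} − x_{i+1}·y_i), indices taken mod 4.
Cross-terms: -8, 57.5, 41, -14.5  ⇒  Σ = 76
Area = |Σ|/2 = 38.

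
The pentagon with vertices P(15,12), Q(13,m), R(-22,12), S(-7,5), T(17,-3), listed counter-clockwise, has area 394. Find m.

17

Write out the shoelace sum; only the two edges meeting at Q involve m:
2·Area = [(15·m − 13·12) + (13·12 − (-22)·m)] + 159
       = 37·m + 159 = 788
⇒ m = 17.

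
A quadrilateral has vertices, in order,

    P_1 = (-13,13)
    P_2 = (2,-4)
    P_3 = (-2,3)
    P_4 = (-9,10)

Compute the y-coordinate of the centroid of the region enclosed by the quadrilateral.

Apply the shoelace formula. First the cross-terms c_i = x_i·y_{i+1} − x_{i+1}·y_i:
  26, -2, 7, 13  ⇒  2A = 44, A = 22.
Then Σ (y_i + y_{i+1})·c_i = 626, so ȳ = 626 / (6·22) = 313/66.

313/66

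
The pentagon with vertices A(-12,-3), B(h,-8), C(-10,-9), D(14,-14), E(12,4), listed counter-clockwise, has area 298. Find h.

The doubled signed area Σ (x_i y_{i+1} − x_{i+1} y_i) is linear in h.
With h=0 it equals 518; the coefficient of h is -6 (from the two edges through B).
So -6·h + 518 = 2·298 = 596 ⇒ h = -13.

-13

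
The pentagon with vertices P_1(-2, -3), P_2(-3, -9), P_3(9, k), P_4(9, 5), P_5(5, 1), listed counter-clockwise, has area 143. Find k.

Write out the shoelace sum; only the two edges meeting at P_3 involve k:
2·Area = [((-3)·k − 9·(-9)) + (9·5 − 9·k)] + -20
       = -12·k + 106 = 286
⇒ k = -15.

-15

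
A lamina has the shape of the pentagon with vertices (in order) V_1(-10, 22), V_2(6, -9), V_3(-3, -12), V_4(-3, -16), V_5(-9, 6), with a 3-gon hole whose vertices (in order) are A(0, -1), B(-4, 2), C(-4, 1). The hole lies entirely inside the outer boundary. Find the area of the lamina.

Outer boundary:
Cross-terms: -42, -99, 12, -162, -138  ⇒  Σ = -429
Area = |Σ|/2 = 214.5.
Hole:
Apply the surveyor's formula: 2A = Σ (x_i·y_{i+1} − x_{i+1}·y_i), indices taken mod 3.
Cross-terms: -4, 4, 4  ⇒  Σ = 4
Area = |Σ|/2 = 2.
Net area = 214.5 − 2 = 212.5.

212.5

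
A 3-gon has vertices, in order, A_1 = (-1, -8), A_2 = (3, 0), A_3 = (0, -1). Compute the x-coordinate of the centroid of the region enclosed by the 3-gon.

2/3

Apply the surveyor's formula. First the cross-terms c_i = x_i·y_{i+1} − x_{i+1}·y_i:
  24, -3, -1  ⇒  2A = 20, A = 10.
Then Σ (x_i + x_{i+1})·c_i = 40, so x̄ = 40 / (6·10) = 2/3.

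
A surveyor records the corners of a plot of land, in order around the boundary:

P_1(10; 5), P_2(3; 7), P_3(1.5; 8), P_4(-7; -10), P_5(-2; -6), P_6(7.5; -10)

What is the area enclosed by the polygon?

167

Apply the shoelace (surveyor's) formula: 2A = Σ (x_i·y_{i+1} − x_{i+1}·y_i), indices taken mod 6.
Σ = (55) + (13.5) + (41) + (22) + (65) + (137.5) = 334
Area = |Σ|/2 = 167.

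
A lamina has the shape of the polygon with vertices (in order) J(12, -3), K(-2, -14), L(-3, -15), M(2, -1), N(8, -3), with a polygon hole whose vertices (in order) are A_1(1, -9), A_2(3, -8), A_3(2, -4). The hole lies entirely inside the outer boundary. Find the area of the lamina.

Outer boundary:
Apply the surveyor's formula: 2A = Σ (x_i·y_{i+1} − x_{i+1}·y_i), indices taken mod 5.
Σ = (-174) + (-12) + (33) + (2) + (12) = -139
Area = |Σ|/2 = 69.5.
Hole:
Σ = (19) + (4) + (-14) = 9
Area = |Σ|/2 = 4.5.
Net area = 69.5 − 4.5 = 65.

65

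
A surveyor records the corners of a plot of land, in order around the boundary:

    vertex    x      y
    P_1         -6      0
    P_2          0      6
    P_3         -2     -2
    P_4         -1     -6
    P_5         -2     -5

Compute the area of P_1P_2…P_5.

25.5

Apply Gauss's area formula: 2A = Σ (x_i·y_{i+1} − x_{i+1}·y_i), indices taken mod 5.
Σ = (-36) + (12) + (10) + (-7) + (-30) = -51
Area = |Σ|/2 = 25.5.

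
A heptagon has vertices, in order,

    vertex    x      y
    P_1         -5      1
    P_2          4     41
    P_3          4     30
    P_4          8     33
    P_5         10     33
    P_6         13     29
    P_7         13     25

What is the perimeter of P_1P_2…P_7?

|P_1P_2| = √((9)² + (40)²) = √1681 = 41
|P_2P_3| = √((0)² + (-11)²) = √121 = 11
|P_3P_4| = √((4)² + (3)²) = √25 = 5
|P_4P_5| = √((2)² + (0)²) = √4 = 2
|P_5P_6| = √((3)² + (-4)²) = √25 = 5
|P_6P_7| = √((0)² + (-4)²) = √16 = 4
|P_7P_1| = √((-18)² + (-24)²) = √900 = 30
Perimeter = 41 + 11 + 5 + 2 + 5 + 4 + 30 = 98.

98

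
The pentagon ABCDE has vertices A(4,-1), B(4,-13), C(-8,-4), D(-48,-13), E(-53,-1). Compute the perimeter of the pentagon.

|AB| = √((0)² + (-12)²) = √144 = 12
|BC| = √((-12)² + (9)²) = √225 = 15
|CD| = √((-40)² + (-9)²) = √1681 = 41
|DE| = √((-5)² + (12)²) = √169 = 13
|EA| = √((57)² + (0)²) = √3249 = 57
Perimeter = 12 + 15 + 41 + 13 + 57 = 138.

138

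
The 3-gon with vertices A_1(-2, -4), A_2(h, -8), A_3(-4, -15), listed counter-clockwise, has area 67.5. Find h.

Write out the shoelace sum; only the two edges meeting at A_2 involve h:
2·Area = [((-2)·(-8) − h·(-4)) + (h·(-15) − (-4)·(-8))] + -14
       = -11·h + -30 = 135
⇒ h = -15.

-15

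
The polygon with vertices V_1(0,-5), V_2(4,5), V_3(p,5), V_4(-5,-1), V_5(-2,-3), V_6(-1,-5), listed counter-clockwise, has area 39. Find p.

2

The doubled signed area Σ (x_i y_{i+1} − x_{i+1} y_i) is linear in p.
With p=0 it equals 90; the coefficient of p is -6 (from the two edges through V_3).
So -6·p + 90 = 2·39 = 78 ⇒ p = 2.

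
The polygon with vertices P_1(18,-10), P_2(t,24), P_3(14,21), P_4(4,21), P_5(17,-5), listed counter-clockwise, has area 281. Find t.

23

Write out the shoelace sum; only the two edges meeting at P_2 involve t:
2·Area = [(18·24 − t·(-10)) + (t·21 − 14·24)] + -247
       = 31·t + -151 = 562
⇒ t = 23.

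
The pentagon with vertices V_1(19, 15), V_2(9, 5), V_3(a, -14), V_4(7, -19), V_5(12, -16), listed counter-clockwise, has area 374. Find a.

-9

The doubled signed area Σ (x_i y_{i+1} − x_{i+1} y_i) is linear in a.
With a=0 it equals 532; the coefficient of a is -24 (from the two edges through V_3).
So -24·a + 532 = 2·374 = 748 ⇒ a = -9.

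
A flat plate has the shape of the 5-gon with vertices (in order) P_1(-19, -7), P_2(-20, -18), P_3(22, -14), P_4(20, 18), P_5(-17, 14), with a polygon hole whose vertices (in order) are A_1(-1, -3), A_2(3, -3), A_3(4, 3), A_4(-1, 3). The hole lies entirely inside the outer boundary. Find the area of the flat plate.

1235.5

Outer boundary:
Apply the shoelace (surveyor's) formula: 2A = Σ (x_i·y_{i+1} − x_{i+1}·y_i), indices taken mod 5.
Σ = (202) + (676) + (676) + (586) + (385) = 2525
Area = |Σ|/2 = 1262.5.
Hole:
A_1→A_2: (-1)(-3) − (3)(-3) = 12
A_2→A_3: (3)(3) − (4)(-3) = 21
A_3→A_4: (4)(3) − (-1)(3) = 15
A_4→A_1: (-1)(-3) − (-1)(3) = 6
Σ = 54
Area = |Σ|/2 = 27.
Net area = 1262.5 − 27 = 1235.5.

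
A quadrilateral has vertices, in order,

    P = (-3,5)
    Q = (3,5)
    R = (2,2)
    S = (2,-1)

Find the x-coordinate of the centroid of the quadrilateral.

17/33

Apply Gauss's area formula. First the cross-terms c_i = x_i·y_{i+1} − x_{i+1}·y_i:
  -30, -4, -6, 7  ⇒  2A = -33, A = -16.5.
Then Σ (x_i + x_{i+1})·c_i = -51, so x̄ = -51 / (6·(-16.5)) = 17/33.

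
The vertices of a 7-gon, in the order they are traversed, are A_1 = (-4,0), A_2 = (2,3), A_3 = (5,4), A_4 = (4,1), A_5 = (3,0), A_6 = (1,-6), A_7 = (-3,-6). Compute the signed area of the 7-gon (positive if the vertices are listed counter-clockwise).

Σ = (-12) + (-7) + (-11) + (-3) + (-18) + (-24) + (-24) = -99
Signed area = Σ/2 = -49.5 (negative ⇒ clockwise traversal).

-49.5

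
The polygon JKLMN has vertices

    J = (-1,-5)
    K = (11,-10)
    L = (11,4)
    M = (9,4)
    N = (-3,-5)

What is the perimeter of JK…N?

|JK| = √((12)² + (-5)²) = √169 = 13
|KL| = √((0)² + (14)²) = √196 = 14
|LM| = √((-2)² + (0)²) = √4 = 2
|MN| = √((-12)² + (-9)²) = √225 = 15
|NJ| = √((2)² + (0)²) = √4 = 2
Perimeter = 13 + 14 + 2 + 15 + 2 = 46.

46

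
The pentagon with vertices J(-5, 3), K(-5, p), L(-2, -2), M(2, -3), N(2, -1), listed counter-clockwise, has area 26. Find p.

The doubled signed area Σ (x_i y_{i+1} − x_{i+1} y_i) is linear in p.
With p=0 it equals 40; the coefficient of p is -3 (from the two edges through K).
So -3·p + 40 = 2·26 = 52 ⇒ p = -4.

-4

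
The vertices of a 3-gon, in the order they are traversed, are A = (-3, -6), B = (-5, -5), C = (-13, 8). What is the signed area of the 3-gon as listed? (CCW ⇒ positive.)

Apply Gauss's area formula: 2A = Σ (x_i·y_{i+1} − x_{i+1}·y_i), indices taken mod 3.
Σ = (-15) + (-105) + (102) = -18
Signed area = Σ/2 = -9 (negative ⇒ clockwise traversal).

-9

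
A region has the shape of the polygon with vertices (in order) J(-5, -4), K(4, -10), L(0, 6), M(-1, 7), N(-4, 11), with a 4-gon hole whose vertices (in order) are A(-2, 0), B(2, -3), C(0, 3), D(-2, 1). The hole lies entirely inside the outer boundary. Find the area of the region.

82

Outer boundary:
Σ = (66) + (24) + (6) + (17) + (71) = 184
Area = |Σ|/2 = 92.
Hole:
Apply the shoelace formula: 2A = Σ (x_i·y_{i+1} − x_{i+1}·y_i), indices taken mod 4.
A→B: (-2)(-3) − (2)(0) = 6
B→C: (2)(3) − (0)(-3) = 6
C→D: (0)(1) − (-2)(3) = 6
D→A: (-2)(0) − (-2)(1) = 2
Σ = 20
Area = |Σ|/2 = 10.
Net area = 92 − 10 = 82.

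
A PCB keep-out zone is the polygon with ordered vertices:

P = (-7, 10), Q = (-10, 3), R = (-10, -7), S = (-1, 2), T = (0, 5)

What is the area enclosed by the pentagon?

91

Apply the surveyor's formula: 2A = Σ (x_i·y_{i+1} − x_{i+1}·y_i), indices taken mod 5.
Σ = (79) + (100) + (-27) + (-5) + (35) = 182
Area = |Σ|/2 = 91.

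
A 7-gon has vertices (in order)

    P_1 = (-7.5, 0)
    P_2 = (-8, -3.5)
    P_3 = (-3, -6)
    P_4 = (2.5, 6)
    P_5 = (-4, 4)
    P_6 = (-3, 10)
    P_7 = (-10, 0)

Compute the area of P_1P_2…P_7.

Apply Gauss's area formula: 2A = Σ (x_i·y_{i+1} − x_{i+1}·y_i), indices taken mod 7.
Σ = (26.25) + (37.5) + (-3) + (34) + (-28) + (100) + (0) = 166.75
Area = |Σ|/2 = 83.375.

83.375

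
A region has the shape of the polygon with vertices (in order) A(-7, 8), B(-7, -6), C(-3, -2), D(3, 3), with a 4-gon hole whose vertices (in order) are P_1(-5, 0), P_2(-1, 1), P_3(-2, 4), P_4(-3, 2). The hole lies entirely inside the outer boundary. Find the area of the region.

62.5

Outer boundary:
Apply the shoelace formula: 2A = Σ (x_i·y_{i+1} − x_{i+1}·y_i), indices taken mod 4.
Σ = (98) + (-4) + (-3) + (45) = 136
Area = |Σ|/2 = 68.
Hole:
Σ = (-5) + (-2) + (8) + (10) = 11
Area = |Σ|/2 = 5.5.
Net area = 68 − 5.5 = 62.5.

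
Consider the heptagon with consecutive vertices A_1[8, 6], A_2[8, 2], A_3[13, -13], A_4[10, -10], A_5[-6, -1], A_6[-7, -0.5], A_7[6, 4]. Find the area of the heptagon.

Apply the shoelace formula: 2A = Σ (x_i·y_{i+1} − x_{i+1}·y_i), indices taken mod 7.
A_1→A_2: (8)(2) − (8)(6) = -32
A_2→A_3: (8)(-13) − (13)(2) = -130
A_3→A_4: (13)(-10) − (10)(-13) = 0
A_4→A_5: (10)(-1) − (-6)(-10) = -70
A_5→A_6: (-6)(-0.5) − (-7)(-1) = -4
A_6→A_7: (-7)(4) − (6)(-0.5) = -25
A_7→A_1: (6)(6) − (8)(4) = 4
Σ = -257
Area = |Σ|/2 = 128.5.

128.5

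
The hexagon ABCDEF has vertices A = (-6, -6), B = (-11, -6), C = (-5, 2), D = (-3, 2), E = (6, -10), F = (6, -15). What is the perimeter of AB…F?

|AB| = √((-5)² + (0)²) = √25 = 5
|BC| = √((6)² + (8)²) = √100 = 10
|CD| = √((2)² + (0)²) = √4 = 2
|DE| = √((9)² + (-12)²) = √225 = 15
|EF| = √((0)² + (-5)²) = √25 = 5
|FA| = √((-12)² + (9)²) = √225 = 15
Perimeter = 5 + 10 + 2 + 15 + 5 + 15 = 52.

52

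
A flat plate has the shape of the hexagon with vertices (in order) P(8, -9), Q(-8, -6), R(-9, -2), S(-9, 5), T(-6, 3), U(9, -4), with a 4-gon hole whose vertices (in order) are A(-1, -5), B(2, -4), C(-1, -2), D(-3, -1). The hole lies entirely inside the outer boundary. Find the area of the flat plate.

127.5

Outer boundary:
Apply the surveyor's formula: 2A = Σ (x_i·y_{i+1} − x_{i+1}·y_i), indices taken mod 6.
P→Q: (8)(-6) − (-8)(-9) = -120
Q→R: (-8)(-2) − (-9)(-6) = -38
R→S: (-9)(5) − (-9)(-2) = -63
S→T: (-9)(3) − (-6)(5) = 3
T→U: (-6)(-4) − (9)(3) = -3
U→P: (9)(-9) − (8)(-4) = -49
Σ = -270
Area = |Σ|/2 = 135.
Hole:
Σ = (14) + (-8) + (-5) + (14) = 15
Area = |Σ|/2 = 7.5.
Net area = 135 − 7.5 = 127.5.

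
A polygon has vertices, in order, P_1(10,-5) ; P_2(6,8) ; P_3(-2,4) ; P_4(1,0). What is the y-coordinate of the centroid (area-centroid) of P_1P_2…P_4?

Apply the surveyor's formula. First the cross-terms c_i = x_i·y_{i+1} − x_{i+1}·y_i:
  110, 40, -4, -5  ⇒  2A = 141, A = 70.5.
Then Σ (y_i + y_{i+1})·c_i = 819, so ȳ = 819 / (6·70.5) = 91/47.

91/47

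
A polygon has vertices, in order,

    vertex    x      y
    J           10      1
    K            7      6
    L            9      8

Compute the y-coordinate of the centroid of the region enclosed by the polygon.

5

Apply the shoelace formula. First the cross-terms c_i = x_i·y_{i+1} − x_{i+1}·y_i:
  53, 2, -71  ⇒  2A = -16, A = -8.
Then Σ (y_i + y_{i+1})·c_i = -240, so ȳ = -240 / (6·(-8)) = 5.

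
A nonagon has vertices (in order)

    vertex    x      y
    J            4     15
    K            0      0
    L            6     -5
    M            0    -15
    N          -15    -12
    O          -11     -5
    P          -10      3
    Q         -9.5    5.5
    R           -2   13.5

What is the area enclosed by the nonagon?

341.375

Σ = (0) + (0) + (-90) + (-225) + (-57) + (-83) + (-26.5) + (-117.25) + (-84) = -682.75
Area = |Σ|/2 = 341.375.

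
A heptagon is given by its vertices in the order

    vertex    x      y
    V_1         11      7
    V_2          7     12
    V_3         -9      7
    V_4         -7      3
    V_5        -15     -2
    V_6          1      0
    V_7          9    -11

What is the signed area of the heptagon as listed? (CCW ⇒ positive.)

248

Apply the shoelace formula: 2A = Σ (x_i·y_{i+1} − x_{i+1}·y_i), indices taken mod 7.
Cross-terms: 83, 157, 22, 59, 2, -11, 184  ⇒  Σ = 496
Signed area = Σ/2 = 248 (positive ⇒ counter-clockwise traversal).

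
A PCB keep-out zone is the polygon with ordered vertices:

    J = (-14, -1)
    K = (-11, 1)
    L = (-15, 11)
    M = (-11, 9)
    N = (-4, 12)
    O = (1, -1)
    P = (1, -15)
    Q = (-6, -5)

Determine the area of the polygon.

211

Apply Gauss's area formula: 2A = Σ (x_i·y_{i+1} − x_{i+1}·y_i), indices taken mod 8.
J→K: (-14)(1) − (-11)(-1) = -25
K→L: (-11)(11) − (-15)(1) = -106
L→M: (-15)(9) − (-11)(11) = -14
M→N: (-11)(12) − (-4)(9) = -96
N→O: (-4)(-1) − (1)(12) = -8
O→P: (1)(-15) − (1)(-1) = -14
P→Q: (1)(-5) − (-6)(-15) = -95
Q→J: (-6)(-1) − (-14)(-5) = -64
Σ = -422
Area = |Σ|/2 = 211.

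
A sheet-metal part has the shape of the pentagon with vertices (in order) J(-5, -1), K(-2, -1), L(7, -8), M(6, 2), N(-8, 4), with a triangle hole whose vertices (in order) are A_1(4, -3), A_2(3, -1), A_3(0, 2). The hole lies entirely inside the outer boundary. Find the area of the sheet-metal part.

Outer boundary:
Apply the shoelace formula: 2A = Σ (x_i·y_{i+1} − x_{i+1}·y_i), indices taken mod 5.
Σ = (3) + (23) + (62) + (40) + (28) = 156
Area = |Σ|/2 = 78.
Hole:
Apply the shoelace formula: 2A = Σ (x_i·y_{i+1} − x_{i+1}·y_i), indices taken mod 3.
A_1→A_2: (4)(-1) − (3)(-3) = 5
A_2→A_3: (3)(2) − (0)(-1) = 6
A_3→A_1: (0)(-3) − (4)(2) = -8
Σ = 3
Area = |Σ|/2 = 1.5.
Net area = 78 − 1.5 = 76.5.

76.5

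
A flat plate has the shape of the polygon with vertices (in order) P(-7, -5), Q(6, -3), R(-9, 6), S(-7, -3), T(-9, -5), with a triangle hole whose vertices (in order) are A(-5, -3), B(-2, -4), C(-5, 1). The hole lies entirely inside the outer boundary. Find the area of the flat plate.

Outer boundary:
P→Q: (-7)(-3) − (6)(-5) = 51
Q→R: (6)(6) − (-9)(-3) = 9
R→S: (-9)(-3) − (-7)(6) = 69
S→T: (-7)(-5) − (-9)(-3) = 8
T→P: (-9)(-5) − (-7)(-5) = 10
Σ = 147
Area = |Σ|/2 = 73.5.
Hole:
Apply the surveyor's formula: 2A = Σ (x_i·y_{i+1} − x_{i+1}·y_i), indices taken mod 3.
Σ = (14) + (-22) + (20) = 12
Area = |Σ|/2 = 6.
Net area = 73.5 − 6 = 67.5.

67.5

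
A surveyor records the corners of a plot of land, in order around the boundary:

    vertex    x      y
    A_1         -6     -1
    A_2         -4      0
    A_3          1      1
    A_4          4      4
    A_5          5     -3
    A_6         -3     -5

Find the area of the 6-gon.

50.5

Σ = (-4) + (-4) + (0) + (-32) + (-34) + (-27) = -101
Area = |Σ|/2 = 50.5.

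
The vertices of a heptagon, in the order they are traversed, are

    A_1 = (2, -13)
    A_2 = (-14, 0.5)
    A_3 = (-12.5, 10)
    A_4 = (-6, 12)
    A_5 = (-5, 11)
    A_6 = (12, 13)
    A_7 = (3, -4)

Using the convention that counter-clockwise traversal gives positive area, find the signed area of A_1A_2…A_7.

Apply Gauss's area formula: 2A = Σ (x_i·y_{i+1} − x_{i+1}·y_i), indices taken mod 7.
Σ = (-181) + (-133.75) + (-90) + (-6) + (-197) + (-87) + (-31) = -725.75
Signed area = Σ/2 = -362.875 (negative ⇒ clockwise traversal).

-362.875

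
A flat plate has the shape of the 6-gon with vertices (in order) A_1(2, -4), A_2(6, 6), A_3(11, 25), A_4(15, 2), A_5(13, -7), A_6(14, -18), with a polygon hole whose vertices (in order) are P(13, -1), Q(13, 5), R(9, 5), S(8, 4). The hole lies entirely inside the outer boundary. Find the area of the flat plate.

Outer boundary:
Apply the surveyor's formula: 2A = Σ (x_i·y_{i+1} − x_{i+1}·y_i), indices taken mod 6.
Cross-terms: 36, 84, -353, -131, -136, -20  ⇒  Σ = -520
Area = |Σ|/2 = 260.
Hole:
Apply the shoelace formula: 2A = Σ (x_i·y_{i+1} − x_{i+1}·y_i), indices taken mod 4.
Σ = (78) + (20) + (-4) + (-60) = 34
Area = |Σ|/2 = 17.
Net area = 260 − 17 = 243.

243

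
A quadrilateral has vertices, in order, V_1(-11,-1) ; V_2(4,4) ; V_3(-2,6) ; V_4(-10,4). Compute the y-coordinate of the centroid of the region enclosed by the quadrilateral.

Apply the surveyor's formula. First the cross-terms c_i = x_i·y_{i+1} − x_{i+1}·y_i:
  -40, 32, 52, 54  ⇒  2A = 98, A = 49.
Then Σ (y_i + y_{i+1})·c_i = 882, so ȳ = 882 / (6·49) = 3.

3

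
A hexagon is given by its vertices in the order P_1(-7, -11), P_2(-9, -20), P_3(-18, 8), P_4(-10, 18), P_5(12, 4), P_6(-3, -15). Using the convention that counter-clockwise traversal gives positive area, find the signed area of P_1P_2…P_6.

-565.5

Apply the shoelace formula: 2A = Σ (x_i·y_{i+1} − x_{i+1}·y_i), indices taken mod 6.
Σ = (41) + (-432) + (-244) + (-256) + (-168) + (-72) = -1131
Signed area = Σ/2 = -565.5 (negative ⇒ clockwise traversal).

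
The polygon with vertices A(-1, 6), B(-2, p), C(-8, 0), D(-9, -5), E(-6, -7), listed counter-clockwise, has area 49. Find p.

Write out the shoelace sum; only the two edges meeting at B involve p:
2·Area = [((-1)·p − (-2)·6) + ((-2)·0 − (-8)·p)] + 30
       = 7·p + 42 = 98
⇒ p = 8.

8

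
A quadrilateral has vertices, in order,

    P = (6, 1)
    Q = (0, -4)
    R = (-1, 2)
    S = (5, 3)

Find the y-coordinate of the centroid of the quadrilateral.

Apply Gauss's area formula. First the cross-terms c_i = x_i·y_{i+1} − x_{i+1}·y_i:
  -24, -4, -13, -13  ⇒  2A = -54, A = -27.
Then Σ (y_i + y_{i+1})·c_i = -37, so ȳ = -37 / (6·(-27)) = 37/162.

37/162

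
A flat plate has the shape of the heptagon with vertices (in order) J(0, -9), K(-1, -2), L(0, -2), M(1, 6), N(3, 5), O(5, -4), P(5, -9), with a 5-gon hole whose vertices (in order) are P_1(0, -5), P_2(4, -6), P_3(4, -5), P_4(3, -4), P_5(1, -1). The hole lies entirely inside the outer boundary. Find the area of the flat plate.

53

Outer boundary:
Apply the surveyor's formula: 2A = Σ (x_i·y_{i+1} − x_{i+1}·y_i), indices taken mod 7.
Σ = (-9) + (2) + (2) + (-13) + (-37) + (-25) + (-45) = -125
Area = |Σ|/2 = 62.5.
Hole:
Apply the shoelace (surveyor's) formula: 2A = Σ (x_i·y_{i+1} − x_{i+1}·y_i), indices taken mod 5.
Cross-terms: 20, 4, -1, 1, -5  ⇒  Σ = 19
Area = |Σ|/2 = 9.5.
Net area = 62.5 − 9.5 = 53.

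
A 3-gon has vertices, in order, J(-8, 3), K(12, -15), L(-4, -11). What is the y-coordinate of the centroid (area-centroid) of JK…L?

-23/3

Apply Gauss's area formula. First the cross-terms c_i = x_i·y_{i+1} − x_{i+1}·y_i:
  84, -192, -100  ⇒  2A = -208, A = -104.
Then Σ (y_i + y_{i+1})·c_i = 4784, so ȳ = 4784 / (6·(-104)) = -23/3.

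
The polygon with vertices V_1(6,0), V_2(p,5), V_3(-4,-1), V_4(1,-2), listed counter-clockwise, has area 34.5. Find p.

The doubled signed area Σ (x_i y_{i+1} − x_{i+1} y_i) is linear in p.
With p=0 it equals 71; the coefficient of p is -1 (from the two edges through V_2).
So -1·p + 71 = 2·34.5 = 69 ⇒ p = 2.

2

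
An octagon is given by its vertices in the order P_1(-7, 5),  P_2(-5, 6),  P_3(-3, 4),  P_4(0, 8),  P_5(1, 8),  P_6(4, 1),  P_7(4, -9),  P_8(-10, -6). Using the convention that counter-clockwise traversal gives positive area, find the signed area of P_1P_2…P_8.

Apply the shoelace formula: 2A = Σ (x_i·y_{i+1} − x_{i+1}·y_i), indices taken mod 8.
P_1→P_2: (-7)(6) − (-5)(5) = -17
P_2→P_3: (-5)(4) − (-3)(6) = -2
P_3→P_4: (-3)(8) − (0)(4) = -24
P_4→P_5: (0)(8) − (1)(8) = -8
P_5→P_6: (1)(1) − (4)(8) = -31
P_6→P_7: (4)(-9) − (4)(1) = -40
P_7→P_8: (4)(-6) − (-10)(-9) = -114
P_8→P_1: (-10)(5) − (-7)(-6) = -92
Σ = -328
Signed area = Σ/2 = -164 (negative ⇒ clockwise traversal).

-164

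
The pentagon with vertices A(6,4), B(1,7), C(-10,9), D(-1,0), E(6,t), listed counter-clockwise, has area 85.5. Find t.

-3

Write out the shoelace sum; only the two edges meeting at E involve t:
2·Area = [((-1)·t − 6·0) + (6·4 − 6·t)] + 126
       = -7·t + 150 = 171
⇒ t = -3.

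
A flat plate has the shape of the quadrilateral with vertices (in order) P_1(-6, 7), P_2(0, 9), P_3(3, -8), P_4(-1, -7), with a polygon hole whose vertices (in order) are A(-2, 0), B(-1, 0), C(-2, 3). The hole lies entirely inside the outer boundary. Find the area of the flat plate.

Outer boundary:
Cross-terms: -54, -27, -29, -49  ⇒  Σ = -159
Area = |Σ|/2 = 79.5.
Hole:
Apply the shoelace formula: 2A = Σ (x_i·y_{i+1} − x_{i+1}·y_i), indices taken mod 3.
Cross-terms: 0, -3, 6  ⇒  Σ = 3
Area = |Σ|/2 = 1.5.
Net area = 79.5 − 1.5 = 78.

78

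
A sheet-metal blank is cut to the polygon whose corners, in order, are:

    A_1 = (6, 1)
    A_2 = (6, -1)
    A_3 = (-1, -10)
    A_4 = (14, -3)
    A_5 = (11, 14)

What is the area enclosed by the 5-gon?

A_1→A_2: (6)(-1) − (6)(1) = -12
A_2→A_3: (6)(-10) − (-1)(-1) = -61
A_3→A_4: (-1)(-3) − (14)(-10) = 143
A_4→A_5: (14)(14) − (11)(-3) = 229
A_5→A_1: (11)(1) − (6)(14) = -73
Σ = 226
Area = |Σ|/2 = 113.

113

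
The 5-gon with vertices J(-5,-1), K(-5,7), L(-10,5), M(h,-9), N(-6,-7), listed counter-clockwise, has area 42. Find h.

-6

The doubled signed area Σ (x_i y_{i+1} − x_{i+1} y_i) is linear in h.
With h=0 it equals 12; the coefficient of h is -12 (from the two edges through M).
So -12·h + 12 = 2·42 = 84 ⇒ h = -6.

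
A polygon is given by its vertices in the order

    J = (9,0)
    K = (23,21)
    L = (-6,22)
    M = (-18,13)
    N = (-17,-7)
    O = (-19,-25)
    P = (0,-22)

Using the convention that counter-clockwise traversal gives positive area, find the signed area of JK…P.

1197

Apply the shoelace formula: 2A = Σ (x_i·y_{i+1} − x_{i+1}·y_i), indices taken mod 7.
Cross-terms: 189, 632, 318, 347, 292, 418, 198  ⇒  Σ = 2394
Signed area = Σ/2 = 1197 (positive ⇒ counter-clockwise traversal).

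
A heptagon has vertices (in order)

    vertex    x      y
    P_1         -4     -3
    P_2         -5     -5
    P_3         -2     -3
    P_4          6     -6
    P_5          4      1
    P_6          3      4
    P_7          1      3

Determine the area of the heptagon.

48.5

P_1→P_2: (-4)(-5) − (-5)(-3) = 5
P_2→P_3: (-5)(-3) − (-2)(-5) = 5
P_3→P_4: (-2)(-6) − (6)(-3) = 30
P_4→P_5: (6)(1) − (4)(-6) = 30
P_5→P_6: (4)(4) − (3)(1) = 13
P_6→P_7: (3)(3) − (1)(4) = 5
P_7→P_1: (1)(-3) − (-4)(3) = 9
Σ = 97
Area = |Σ|/2 = 48.5.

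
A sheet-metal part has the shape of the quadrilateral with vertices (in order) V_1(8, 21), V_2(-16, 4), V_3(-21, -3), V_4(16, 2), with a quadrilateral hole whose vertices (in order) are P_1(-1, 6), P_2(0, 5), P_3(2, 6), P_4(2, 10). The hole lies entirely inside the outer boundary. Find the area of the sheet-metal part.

Outer boundary:
V_1→V_2: (8)(4) − (-16)(21) = 368
V_2→V_3: (-16)(-3) − (-21)(4) = 132
V_3→V_4: (-21)(2) − (16)(-3) = 6
V_4→V_1: (16)(21) − (8)(2) = 320
Σ = 826
Area = |Σ|/2 = 413.
Hole:
Apply the surveyor's formula: 2A = Σ (x_i·y_{i+1} − x_{i+1}·y_i), indices taken mod 4.
Σ = (-5) + (-10) + (8) + (22) = 15
Area = |Σ|/2 = 7.5.
Net area = 413 − 7.5 = 405.5.

405.5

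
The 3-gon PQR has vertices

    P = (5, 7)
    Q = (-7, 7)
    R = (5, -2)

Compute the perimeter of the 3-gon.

36

|PQ| = √((-12)² + (0)²) = √144 = 12
|QR| = √((12)² + (-9)²) = √225 = 15
|RP| = √((0)² + (9)²) = √81 = 9
Perimeter = 12 + 15 + 9 = 36.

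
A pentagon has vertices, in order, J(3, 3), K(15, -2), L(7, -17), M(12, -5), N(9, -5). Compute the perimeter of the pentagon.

|JK| = √((12)² + (-5)²) = √169 = 13
|KL| = √((-8)² + (-15)²) = √289 = 17
|LM| = √((5)² + (12)²) = √169 = 13
|MN| = √((-3)² + (0)²) = √9 = 3
|NJ| = √((-6)² + (8)²) = √100 = 10
Perimeter = 13 + 17 + 13 + 3 + 10 = 56.

56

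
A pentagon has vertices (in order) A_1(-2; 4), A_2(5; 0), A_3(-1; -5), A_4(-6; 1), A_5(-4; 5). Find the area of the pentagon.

54

Apply the shoelace (surveyor's) formula: 2A = Σ (x_i·y_{i+1} − x_{i+1}·y_i), indices taken mod 5.
Cross-terms: -20, -25, -31, -26, -6  ⇒  Σ = -108
Area = |Σ|/2 = 54.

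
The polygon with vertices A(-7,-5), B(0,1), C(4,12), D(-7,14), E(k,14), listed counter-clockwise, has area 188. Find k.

-13

Write out the shoelace sum; only the two edges meeting at E involve k:
2·Area = [((-7)·14 − k·14) + (k·(-5) − (-7)·14)] + 129
       = -19·k + 129 = 376
⇒ k = -13.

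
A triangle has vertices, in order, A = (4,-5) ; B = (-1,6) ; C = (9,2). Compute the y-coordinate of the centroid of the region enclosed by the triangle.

1

Apply the shoelace formula. First the cross-terms c_i = x_i·y_{i+1} − x_{i+1}·y_i:
  19, -56, -53  ⇒  2A = -90, A = -45.
Then Σ (y_i + y_{i+1})·c_i = -270, so ȳ = -270 / (6·(-45)) = 1.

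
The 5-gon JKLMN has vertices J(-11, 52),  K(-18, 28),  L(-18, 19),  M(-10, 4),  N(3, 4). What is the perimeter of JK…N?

114

|JK| = √((-7)² + (-24)²) = √625 = 25
|KL| = √((0)² + (-9)²) = √81 = 9
|LM| = √((8)² + (-15)²) = √289 = 17
|MN| = √((13)² + (0)²) = √169 = 13
|NJ| = √((-14)² + (48)²) = √2500 = 50
Perimeter = 25 + 9 + 17 + 13 + 50 = 114.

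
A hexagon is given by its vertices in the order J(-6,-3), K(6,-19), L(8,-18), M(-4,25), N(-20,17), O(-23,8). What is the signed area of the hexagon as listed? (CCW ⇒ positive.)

Cross-terms: 132, 44, 128, 432, 231, 117  ⇒  Σ = 1084
Signed area = Σ/2 = 542 (positive ⇒ counter-clockwise traversal).

542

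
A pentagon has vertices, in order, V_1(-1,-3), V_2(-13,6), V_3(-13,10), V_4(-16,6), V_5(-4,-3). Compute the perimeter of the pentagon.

42

|V_1V_2| = √((-12)² + (9)²) = √225 = 15
|V_2V_3| = √((0)² + (4)²) = √16 = 4
|V_3V_4| = √((-3)² + (-4)²) = √25 = 5
|V_4V_5| = √((12)² + (-9)²) = √225 = 15
|V_5V_1| = √((3)² + (0)²) = √9 = 3
Perimeter = 15 + 4 + 5 + 15 + 3 = 42.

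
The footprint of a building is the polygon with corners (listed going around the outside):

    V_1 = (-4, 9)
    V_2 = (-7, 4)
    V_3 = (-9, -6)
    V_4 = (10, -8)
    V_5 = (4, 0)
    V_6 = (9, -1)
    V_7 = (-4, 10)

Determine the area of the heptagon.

Apply the surveyor's formula: 2A = Σ (x_i·y_{i+1} − x_{i+1}·y_i), indices taken mod 7.
Σ = (47) + (78) + (132) + (32) + (-4) + (86) + (4) = 375
Area = |Σ|/2 = 187.5.

187.5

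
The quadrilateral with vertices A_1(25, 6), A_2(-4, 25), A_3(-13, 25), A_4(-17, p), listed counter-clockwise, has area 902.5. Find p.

Write out the shoelace sum; only the two edges meeting at A_4 involve p:
2·Area = [((-13)·p − (-17)·25) + ((-17)·6 − 25·p)] + 874
       = -38·p + 1197 = 1805
⇒ p = -16.

-16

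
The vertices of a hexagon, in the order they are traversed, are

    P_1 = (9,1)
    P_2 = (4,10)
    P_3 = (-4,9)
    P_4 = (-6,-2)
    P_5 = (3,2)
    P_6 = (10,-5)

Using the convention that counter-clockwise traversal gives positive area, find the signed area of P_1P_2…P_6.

119

Apply the surveyor's formula: 2A = Σ (x_i·y_{i+1} − x_{i+1}·y_i), indices taken mod 6.
Σ = (86) + (76) + (62) + (-6) + (-35) + (55) = 238
Signed area = Σ/2 = 119 (positive ⇒ counter-clockwise traversal).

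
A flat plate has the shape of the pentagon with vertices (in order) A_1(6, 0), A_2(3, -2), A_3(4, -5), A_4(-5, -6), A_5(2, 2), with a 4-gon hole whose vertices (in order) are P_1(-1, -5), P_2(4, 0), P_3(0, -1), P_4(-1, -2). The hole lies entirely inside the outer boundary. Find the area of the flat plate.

30

Outer boundary:
A_1→A_2: (6)(-2) − (3)(0) = -12
A_2→A_3: (3)(-5) − (4)(-2) = -7
A_3→A_4: (4)(-6) − (-5)(-5) = -49
A_4→A_5: (-5)(2) − (2)(-6) = 2
A_5→A_1: (2)(0) − (6)(2) = -12
Σ = -78
Area = |Σ|/2 = 39.
Hole:
Apply the shoelace (surveyor's) formula: 2A = Σ (x_i·y_{i+1} − x_{i+1}·y_i), indices taken mod 4.
P_1→P_2: (-1)(0) − (4)(-5) = 20
P_2→P_3: (4)(-1) − (0)(0) = -4
P_3→P_4: (0)(-2) − (-1)(-1) = -1
P_4→P_1: (-1)(-5) − (-1)(-2) = 3
Σ = 18
Area = |Σ|/2 = 9.
Net area = 39 − 9 = 30.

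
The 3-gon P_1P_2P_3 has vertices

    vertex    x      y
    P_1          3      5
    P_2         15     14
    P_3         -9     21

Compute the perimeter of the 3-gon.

60

|P_1P_2| = √((12)² + (9)²) = √225 = 15
|P_2P_3| = √((-24)² + (7)²) = √625 = 25
|P_3P_1| = √((12)² + (-16)²) = √400 = 20
Perimeter = 15 + 25 + 20 = 60.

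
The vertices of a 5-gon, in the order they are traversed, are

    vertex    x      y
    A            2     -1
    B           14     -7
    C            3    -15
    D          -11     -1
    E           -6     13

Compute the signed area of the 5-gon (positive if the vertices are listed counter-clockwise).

-263

Apply Gauss's area formula: 2A = Σ (x_i·y_{i+1} − x_{i+1}·y_i), indices taken mod 5.
Cross-terms: 0, -189, -168, -149, -20  ⇒  Σ = -526
Signed area = Σ/2 = -263 (negative ⇒ clockwise traversal).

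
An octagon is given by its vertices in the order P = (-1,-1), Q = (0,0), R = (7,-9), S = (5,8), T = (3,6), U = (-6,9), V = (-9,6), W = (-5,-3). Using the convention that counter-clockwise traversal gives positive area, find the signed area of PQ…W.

Apply the shoelace formula: 2A = Σ (x_i·y_{i+1} − x_{i+1}·y_i), indices taken mod 8.
Σ = (0) + (0) + (101) + (6) + (63) + (45) + (57) + (2) = 274
Signed area = Σ/2 = 137 (positive ⇒ counter-clockwise traversal).

137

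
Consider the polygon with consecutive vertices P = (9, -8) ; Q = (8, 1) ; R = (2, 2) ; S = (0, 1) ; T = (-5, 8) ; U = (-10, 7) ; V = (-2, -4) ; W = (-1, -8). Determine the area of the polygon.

142.5

Apply the surveyor's formula: 2A = Σ (x_i·y_{i+1} − x_{i+1}·y_i), indices taken mod 8.
Cross-terms: 73, 14, 2, 5, 45, 54, 12, 80  ⇒  Σ = 285
Area = |Σ|/2 = 142.5.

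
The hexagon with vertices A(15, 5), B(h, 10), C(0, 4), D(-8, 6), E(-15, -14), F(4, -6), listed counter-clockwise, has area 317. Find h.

6

The doubled signed area Σ (x_i y_{i+1} − x_{i+1} y_i) is linear in h.
With h=0 it equals 640; the coefficient of h is -1 (from the two edges through B).
So -1·h + 640 = 2·317 = 634 ⇒ h = 6.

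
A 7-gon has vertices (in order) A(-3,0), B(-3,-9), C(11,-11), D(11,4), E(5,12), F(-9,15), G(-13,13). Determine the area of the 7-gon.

Apply the surveyor's formula: 2A = Σ (x_i·y_{i+1} − x_{i+1}·y_i), indices taken mod 7.
Σ = (27) + (132) + (165) + (112) + (183) + (78) + (39) = 736
Area = |Σ|/2 = 368.

368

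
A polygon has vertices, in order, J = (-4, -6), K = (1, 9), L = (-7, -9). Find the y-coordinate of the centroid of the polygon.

Apply the shoelace (surveyor's) formula. First the cross-terms c_i = x_i·y_{i+1} − x_{i+1}·y_i:
  -30, 54, 6  ⇒  2A = 30, A = 15.
Then Σ (y_i + y_{i+1})·c_i = -180, so ȳ = -180 / (6·15) = -2.

-2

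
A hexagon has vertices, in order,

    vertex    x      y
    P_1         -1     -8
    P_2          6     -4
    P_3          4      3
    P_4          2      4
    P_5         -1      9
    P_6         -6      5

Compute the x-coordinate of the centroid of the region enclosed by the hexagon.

Apply the shoelace formula. First the cross-terms c_i = x_i·y_{i+1} − x_{i+1}·y_i:
  52, 34, 10, 22, 49, 53  ⇒  2A = 220, A = 110.
Then Σ (x_i + x_{i+1})·c_i = -32, so x̄ = -32 / (6·110) = -8/165.

-8/165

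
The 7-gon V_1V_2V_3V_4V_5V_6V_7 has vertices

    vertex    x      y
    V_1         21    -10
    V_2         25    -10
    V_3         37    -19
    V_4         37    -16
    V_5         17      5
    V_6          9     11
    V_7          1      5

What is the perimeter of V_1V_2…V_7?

96

|V_1V_2| = √((4)² + (0)²) = √16 = 4
|V_2V_3| = √((12)² + (-9)²) = √225 = 15
|V_3V_4| = √((0)² + (3)²) = √9 = 3
|V_4V_5| = √((-20)² + (21)²) = √841 = 29
|V_5V_6| = √((-8)² + (6)²) = √100 = 10
|V_6V_7| = √((-8)² + (-6)²) = √100 = 10
|V_7V_1| = √((20)² + (-15)²) = √625 = 25
Perimeter = 4 + 15 + 3 + 29 + 10 + 10 + 25 = 96.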